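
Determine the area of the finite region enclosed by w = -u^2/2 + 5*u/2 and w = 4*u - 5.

Set the curves equal: -u^2/2 + 5*u/2 = 4*u - 5, so -u^2/2 - 3*u/2 + 5 = 0, which factors as -(u - 2)*(u + 5)/2 = 0. The curves meet at u = -5, 2.
On [-5, 2], w = -u^2/2 + 5*u/2 is on top; that piece has area ∫[-5,2] (-u^2/2 - 3*u/2 + 5) du = 343/12.

343/12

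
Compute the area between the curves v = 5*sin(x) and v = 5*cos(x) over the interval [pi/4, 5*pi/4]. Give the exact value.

On [pi/4, 5*pi/4], (5*sin(x)) - (5*cos(x)) = 5*sin(x) - 5*cos(x) is ≥ 0 throughout, so the area is a single integral of |5*sin(x) - 5*cos(x)|.
∫[pi/4,5*pi/4] (5*sin(x) - 5*cos(x)) dx = 10*sqrt(2).

10*sqrt(2)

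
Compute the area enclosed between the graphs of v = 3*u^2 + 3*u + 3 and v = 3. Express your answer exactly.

Set the curves equal: 3*u^2 + 3*u + 3 = 3, so 3*u^2 + 3*u = 0, which factors as 3*u*(u + 1) = 0. The curves meet at u = -1, 0.
On [-1, 0], v = 3 is on top; that piece has area ∫[-1,0] (-(3*u^2 + 3*u)) du = 1/2.

1/2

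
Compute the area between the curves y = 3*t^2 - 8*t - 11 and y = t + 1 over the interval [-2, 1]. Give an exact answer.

The difference (3*t^2 - 8*t - 11) - (t + 1) = 3*t^2 - 9*t - 12 changes sign at t = -1 inside [-2, 1], so split the integral there.
∫[-2,-1] (3*t^2 - 9*t - 12) dt = 17/2.
∫[-1,1] (3*t^2 - 9*t - 12) dt = -22; the area of that piece is 22.
Total area = 17/2 + 22 = 61/2.

61/2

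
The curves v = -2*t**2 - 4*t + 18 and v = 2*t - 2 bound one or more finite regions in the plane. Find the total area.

Set the curves equal: -2*t**2 - 4*t + 18 = 2*t - 2, so -2*t**2 - 6*t + 20 = 0, which factors as -2*(t - 2)*(t + 5) = 0. The curves meet at t = -5, 2.
On [-5, 2], v = -2*t**2 - 4*t + 18 is on top; that piece has area ∫[-5,2] (-2*t**2 - 6*t + 20) dt = 343/3.

343/3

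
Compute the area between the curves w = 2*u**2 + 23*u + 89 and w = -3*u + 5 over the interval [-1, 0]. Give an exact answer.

215/3

On [-1, 0], (2*u**2 + 23*u + 89) - (-3*u + 5) = 2*u**2 + 26*u + 84 is ≥ 0 throughout, so the area is a single integral of |2*u**2 + 26*u + 84|.
∫[-1,0] (2*u**2 + 26*u + 84) du = 215/3.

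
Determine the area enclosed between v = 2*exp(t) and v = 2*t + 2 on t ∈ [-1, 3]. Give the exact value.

On [-1, 3], (2*exp(t)) - (2*t + 2) = -2*t + 2*exp(t) - 2 is ≥ 0 throughout, so the area is a single integral of |-2*t + 2*exp(t) - 2|.
∫[-1,3] (-2*t + 2*exp(t) - 2) dt = -16 - 2*exp(-1) + 2*exp(3).

-16 - 2*exp(-1) + 2*exp(3)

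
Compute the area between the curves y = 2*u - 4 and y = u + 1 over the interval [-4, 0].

On [-4, 0], (2*u - 4) - (u + 1) = u - 5 is ≤ 0 throughout, so the area is a single integral of |u - 5|.
∫[-4,0] (u - 5) du = -28; the area of that piece is 28.

28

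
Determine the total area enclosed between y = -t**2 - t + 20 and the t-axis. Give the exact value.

The curve meets the t-axis where -t**2 - t + 20 = 0, i.e. -(t - 4)*(t + 5) = 0, at t = -5, 4.
On [-5, 4] the curve lies above the axis; ∫[-5,4] (-t**2 - t + 20) dt = 243/2, giving area 243/2.

243/2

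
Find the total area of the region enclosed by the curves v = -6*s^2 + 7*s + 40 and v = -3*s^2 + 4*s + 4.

Set the curves equal: -6*s^2 + 7*s + 40 = -3*s^2 + 4*s + 4, so -3*s^2 + 3*s + 36 = 0, which factors as -3*(s - 4)*(s + 3) = 0. The curves meet at s = -3, 4.
On [-3, 4], v = -6*s^2 + 7*s + 40 is on top; that piece has area ∫[-3,4] (-3*s^2 + 3*s + 36) ds = 343/2.

343/2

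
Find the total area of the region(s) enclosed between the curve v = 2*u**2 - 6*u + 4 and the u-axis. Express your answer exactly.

1/3

The curve meets the u-axis where 2*u**2 - 6*u + 4 = 0, i.e. 2*(u - 2)*(u - 1) = 0, at u = 1, 2.
On [1, 2] the curve lies below the axis; ∫[1,2] (2*u**2 - 6*u + 4) du = -1/3, giving area 1/3.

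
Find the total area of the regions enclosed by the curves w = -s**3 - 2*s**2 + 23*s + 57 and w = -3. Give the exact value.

5137/12

Set the curves equal: -s**3 - 2*s**2 + 23*s + 57 = -3, so -s**3 - 2*s**2 + 23*s + 60 = 0, which factors as -(s - 5)*(s + 3)*(s + 4) = 0. The curves meet at s = -4, -3, 5.
On [-4, -3], w = -3 is on top; that piece has area ∫[-4,-3] (-(-s**3 - 2*s**2 + 23*s + 60)) ds = 17/12.
On [-3, 5], w = -s**3 - 2*s**2 + 23*s + 57 is on top; that piece has area ∫[-3,5] (-s**3 - 2*s**2 + 23*s + 60) ds = 1280/3.
Total enclosed area = 17/12 + 1280/3 = 5137/12.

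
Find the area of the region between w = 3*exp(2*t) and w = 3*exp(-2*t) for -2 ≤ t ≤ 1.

-6 + 3*exp(-4)/2 + 3*exp(-2)/2 + 3*exp(2)/2 + 3*exp(4)/2

The difference (3*exp(2*t)) - (3*exp(-2*t)) = 3*exp(2*t) - 3*exp(-2*t) changes sign at t = 0 inside [-2, 1], so split the integral there.
∫[-2,0] (3*exp(2*t) - 3*exp(-2*t)) dt = -3*exp(4)/2 - 3*exp(-4)/2 + 3; the area of that piece is -3 + 3*exp(-4)/2 + 3*exp(4)/2.
∫[0,1] (3*exp(2*t) - 3*exp(-2*t)) dt = -3 + 3*exp(-2)/2 + 3*exp(2)/2.
Total area = (-3 + 3*exp(-4)/2 + 3*exp(4)/2) + (-3 + 3*exp(-2)/2 + 3*exp(2)/2) = -6 + 3*exp(-4)/2 + 3*exp(-2)/2 + 3*exp(2)/2 + 3*exp(4)/2.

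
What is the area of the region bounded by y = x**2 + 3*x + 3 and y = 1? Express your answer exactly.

1/6

Set the curves equal: x**2 + 3*x + 3 = 1, so x**2 + 3*x + 2 = 0, which factors as (x + 1)*(x + 2) = 0. The curves meet at x = -2, -1.
On [-2, -1], y = 1 is on top; that piece has area ∫[-2,-1] (-(x**2 + 3*x + 2)) dx = 1/6.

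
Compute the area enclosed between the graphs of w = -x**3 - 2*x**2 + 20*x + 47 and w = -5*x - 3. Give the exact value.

2459/6

Set the curves equal: -x**3 - 2*x**2 + 20*x + 47 = -5*x - 3, so -x**3 - 2*x**2 + 25*x + 50 = 0, which factors as -(x - 5)*(x + 2)*(x + 5) = 0. The curves meet at x = -5, -2, 5.
On [-5, -2], w = -5*x - 3 is on top; that piece has area ∫[-5,-2] (-(-x**3 - 2*x**2 + 25*x + 50)) dx = 153/4.
On [-2, 5], w = -x**3 - 2*x**2 + 20*x + 47 is on top; that piece has area ∫[-2,5] (-x**3 - 2*x**2 + 25*x + 50) dx = 4459/12.
Total enclosed area = 153/4 + 4459/12 = 2459/6.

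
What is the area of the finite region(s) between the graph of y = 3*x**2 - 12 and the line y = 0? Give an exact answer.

The curve meets the x-axis where 3*x**2 - 12 = 0, i.e. 3*(x - 2)*(x + 2) = 0, at x = -2, 2.
On [-2, 2] the curve lies below the axis; ∫[-2,2] (3*x**2 - 12) dx = -32, giving area 32.

32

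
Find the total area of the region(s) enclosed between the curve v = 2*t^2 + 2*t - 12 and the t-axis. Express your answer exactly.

The curve meets the t-axis where 2*t^2 + 2*t - 12 = 0, i.e. 2*(t - 2)*(t + 3) = 0, at t = -3, 2.
On [-3, 2] the curve lies below the axis; ∫[-3,2] (2*t^2 + 2*t - 12) dt = -125/3, giving area 125/3.

125/3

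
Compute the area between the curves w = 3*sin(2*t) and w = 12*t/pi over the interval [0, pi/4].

On [0, pi/4], (3*sin(2*t)) - (12*t/pi) = -12*t/pi + 3*sin(2*t) is ≥ 0 throughout, so the area is a single integral of |-12*t/pi + 3*sin(2*t)|.
∫[0,pi/4] (-12*t/pi + 3*sin(2*t)) dt = 3/2 - 3*pi/8.

3/2 - 3*pi/8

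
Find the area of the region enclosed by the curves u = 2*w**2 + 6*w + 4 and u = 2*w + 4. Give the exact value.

8/3

Both boundary curves give u as a function of w, so integrate with respect to w. Setting them equal: 2*w**2 + 4*w = 0, i.e. 2*w*(w + 2) = 0, so they meet at w = -2, 0.
For w in [-2, 0], u = 2*w**2 + 6*w + 4 is on the left; area = ∫[-2,0] (-(2*w**2 + 4*w)) dw = 8/3.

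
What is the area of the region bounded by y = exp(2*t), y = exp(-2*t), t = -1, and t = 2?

The difference (exp(2*t)) - (exp(-2*t)) = exp(2*t) - exp(-2*t) changes sign at t = 0 inside [-1, 2], so split the integral there.
∫[-1,0] (exp(2*t) - exp(-2*t)) dt = -exp(2)/2 - exp(-2)/2 + 1; the area of that piece is -1 + exp(-2)/2 + exp(2)/2.
∫[0,2] (exp(2*t) - exp(-2*t)) dt = -1 + exp(-4)/2 + exp(4)/2.
Total area = (-1 + exp(-2)/2 + exp(2)/2) + (-1 + exp(-4)/2 + exp(4)/2) = -2 + exp(-4)/2 + exp(-2)/2 + exp(2)/2 + exp(4)/2.

-2 + exp(-4)/2 + exp(-2)/2 + exp(2)/2 + exp(4)/2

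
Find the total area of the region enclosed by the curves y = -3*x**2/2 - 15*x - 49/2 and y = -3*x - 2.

Set the curves equal: -3*x**2/2 - 15*x - 49/2 = -3*x - 2, so -3*x**2/2 - 12*x - 45/2 = 0, which factors as -3*(x + 3)*(x + 5)/2 = 0. The curves meet at x = -5, -3.
On [-5, -3], y = -3*x**2/2 - 15*x - 49/2 is on top; that piece has area ∫[-5,-3] (-3*x**2/2 - 12*x - 45/2) dx = 2.

2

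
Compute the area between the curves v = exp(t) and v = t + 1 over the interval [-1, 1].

-2 - exp(-1) + exp(1)

On [-1, 1], (exp(t)) - (t + 1) = -t + exp(t) - 1 is ≥ 0 throughout, so the area is a single integral of |-t + exp(t) - 1|.
∫[-1,1] (-t + exp(t) - 1) dt = -2 - exp(-1) + exp(1).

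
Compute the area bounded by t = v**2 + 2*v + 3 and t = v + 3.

1/6

Both boundary curves give t as a function of v, so integrate with respect to v. Setting them equal: v**2 + v = 0, i.e. v*(v + 1) = 0, so they meet at v = -1, 0.
For v in [-1, 0], t = v**2 + 2*v + 3 is on the left; area = ∫[-1,0] (-(v**2 + v)) dv = 1/6.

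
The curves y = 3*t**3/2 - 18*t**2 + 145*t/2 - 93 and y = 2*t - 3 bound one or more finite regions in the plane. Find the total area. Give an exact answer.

Set the curves equal: 3*t**3/2 - 18*t**2 + 145*t/2 - 93 = 2*t - 3, so 3*t**3/2 - 18*t**2 + 141*t/2 - 90 = 0, which factors as 3*(t - 5)*(t - 4)*(t - 3)/2 = 0. The curves meet at t = 3, 4, 5.
On [3, 4], y = 3*t**3/2 - 18*t**2 + 145*t/2 - 93 is on top; that piece has area ∫[3,4] (3*t**3/2 - 18*t**2 + 141*t/2 - 90) dt = 3/8.
On [4, 5], y = 2*t - 3 is on top; that piece has area ∫[4,5] (-(3*t**3/2 - 18*t**2 + 141*t/2 - 90)) dt = 3/8.
Total enclosed area = 3/8 + 3/8 = 3/4.

3/4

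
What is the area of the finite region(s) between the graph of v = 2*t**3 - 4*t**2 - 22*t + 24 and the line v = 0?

937/6

The curve meets the t-axis where 2*t**3 - 4*t**2 - 22*t + 24 = 0, i.e. 2*(t - 4)*(t - 1)*(t + 3) = 0, at t = -3, 1, 4.
On [-3, 1] the curve lies above the axis; ∫[-3,1] (2*t**3 - 4*t**2 - 22*t + 24) dt = 320/3, giving area 320/3.
On [1, 4] the curve lies below the axis; ∫[1,4] (2*t**3 - 4*t**2 - 22*t + 24) dt = -99/2, giving area 99/2.
Total area = 320/3 + 99/2 = 937/6.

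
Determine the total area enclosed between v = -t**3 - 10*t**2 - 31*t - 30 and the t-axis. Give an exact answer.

The curve meets the t-axis where -t**3 - 10*t**2 - 31*t - 30 = 0, i.e. -(t + 2)*(t + 3)*(t + 5) = 0, at t = -5, -3, -2.
On [-5, -3] the curve lies below the axis; ∫[-5,-3] (-t**3 - 10*t**2 - 31*t - 30) dt = -8/3, giving area 8/3.
On [-3, -2] the curve lies above the axis; ∫[-3,-2] (-t**3 - 10*t**2 - 31*t - 30) dt = 5/12, giving area 5/12.
Total area = 8/3 + 5/12 = 37/12.

37/12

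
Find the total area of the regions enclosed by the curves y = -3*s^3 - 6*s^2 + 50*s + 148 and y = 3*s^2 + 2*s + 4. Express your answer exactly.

1551/2

Set the curves equal: -3*s^3 - 6*s^2 + 50*s + 148 = 3*s^2 + 2*s + 4, so -3*s^3 - 9*s^2 + 48*s + 144 = 0, which factors as -3*(s - 4)*(s + 3)*(s + 4) = 0. The curves meet at s = -4, -3, 4.
On [-4, -3], y = 3*s^2 + 2*s + 4 is on top; that piece has area ∫[-4,-3] (-(-3*s^3 - 9*s^2 + 48*s + 144)) ds = 15/4.
On [-3, 4], y = -3*s^3 - 6*s^2 + 50*s + 148 is on top; that piece has area ∫[-3,4] (-3*s^3 - 9*s^2 + 48*s + 144) ds = 3087/4.
Total enclosed area = 15/4 + 3087/4 = 1551/2.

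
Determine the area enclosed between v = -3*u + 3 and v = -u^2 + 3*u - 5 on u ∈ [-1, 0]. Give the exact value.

On [-1, 0], (-3*u + 3) - (-u^2 + 3*u - 5) = u^2 - 6*u + 8 is ≥ 0 throughout, so the area is a single integral of |u^2 - 6*u + 8|.
∫[-1,0] (u^2 - 6*u + 8) du = 34/3.

34/3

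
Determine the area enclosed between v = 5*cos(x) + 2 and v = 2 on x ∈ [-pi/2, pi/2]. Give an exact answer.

On [-pi/2, pi/2], (5*cos(x) + 2) - (2) = 5*cos(x) is ≥ 0 throughout, so the area is a single integral of |5*cos(x)|.
∫[-pi/2,pi/2] (5*cos(x)) dx = 10.

10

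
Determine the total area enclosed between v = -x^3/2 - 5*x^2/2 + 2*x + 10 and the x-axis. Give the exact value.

The curve meets the x-axis where -x^3/2 - 5*x^2/2 + 2*x + 10 = 0, i.e. -(x - 2)*(x + 2)*(x + 5)/2 = 0, at x = -5, -2, 2.
On [-5, -2] the curve lies below the axis; ∫[-5,-2] (-x^3/2 - 5*x^2/2 + 2*x + 10) dx = -99/8, giving area 99/8.
On [-2, 2] the curve lies above the axis; ∫[-2,2] (-x^3/2 - 5*x^2/2 + 2*x + 10) dx = 80/3, giving area 80/3.
Total area = 99/8 + 80/3 = 937/24.

937/24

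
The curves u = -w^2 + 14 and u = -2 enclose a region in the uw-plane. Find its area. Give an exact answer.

256/3

Both boundary curves give u as a function of w, so integrate with respect to w. Setting them equal: -w^2 + 16 = 0, i.e. -(w - 4)*(w + 4) = 0, so they meet at w = -4, 4.
For w in [-4, 4], u = -w^2 + 14 is on the right; area = ∫[-4,4] (-w^2 + 16) dw = 256/3.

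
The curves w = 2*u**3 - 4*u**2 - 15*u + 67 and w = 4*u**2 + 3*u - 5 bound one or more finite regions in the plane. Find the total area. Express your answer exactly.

1741/6

Set the curves equal: 2*u**3 - 4*u**2 - 15*u + 67 = 4*u**2 + 3*u - 5, so 2*u**3 - 8*u**2 - 18*u + 72 = 0, which factors as 2*(u - 4)*(u - 3)*(u + 3) = 0. The curves meet at u = -3, 3, 4.
On [-3, 3], w = 2*u**3 - 4*u**2 - 15*u + 67 is on top; that piece has area ∫[-3,3] (2*u**3 - 8*u**2 - 18*u + 72) du = 288.
On [3, 4], w = 4*u**2 + 3*u - 5 is on top; that piece has area ∫[3,4] (-(2*u**3 - 8*u**2 - 18*u + 72)) du = 13/6.
Total enclosed area = 288 + 13/6 = 1741/6.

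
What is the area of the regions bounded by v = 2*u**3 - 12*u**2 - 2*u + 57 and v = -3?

407/2

Set the curves equal: 2*u**3 - 12*u**2 - 2*u + 57 = -3, so 2*u**3 - 12*u**2 - 2*u + 60 = 0, which factors as 2*(u - 5)*(u - 3)*(u + 2) = 0. The curves meet at u = -2, 3, 5.
On [-2, 3], v = 2*u**3 - 12*u**2 - 2*u + 57 is on top; that piece has area ∫[-2,3] (2*u**3 - 12*u**2 - 2*u + 60) du = 375/2.
On [3, 5], v = -3 is on top; that piece has area ∫[3,5] (-(2*u**3 - 12*u**2 - 2*u + 60)) du = 16.
Total enclosed area = 375/2 + 16 = 407/2.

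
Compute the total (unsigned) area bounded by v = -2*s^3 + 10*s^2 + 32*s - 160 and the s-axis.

The curve meets the s-axis where -2*s^3 + 10*s^2 + 32*s - 160 = 0, i.e. -2*(s - 5)*(s - 4)*(s + 4) = 0, at s = -4, 4, 5.
On [-4, 4] the curve lies below the axis; ∫[-4,4] (-2*s^3 + 10*s^2 + 32*s - 160) ds = -2560/3, giving area 2560/3.
On [4, 5] the curve lies above the axis; ∫[4,5] (-2*s^3 + 10*s^2 + 32*s - 160) ds = 17/6, giving area 17/6.
Total area = 2560/3 + 17/6 = 5137/6.

5137/6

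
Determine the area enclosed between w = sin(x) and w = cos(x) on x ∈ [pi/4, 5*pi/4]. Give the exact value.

On [pi/4, 5*pi/4], (sin(x)) - (cos(x)) = sin(x) - cos(x) is ≥ 0 throughout, so the area is a single integral of |sin(x) - cos(x)|.
∫[pi/4,5*pi/4] (sin(x) - cos(x)) dx = 2*sqrt(2).

2*sqrt(2)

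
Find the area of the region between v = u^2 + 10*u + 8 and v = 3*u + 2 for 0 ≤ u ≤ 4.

304/3

On [0, 4], (u^2 + 10*u + 8) - (3*u + 2) = u^2 + 7*u + 6 is ≥ 0 throughout, so the area is a single integral of |u^2 + 7*u + 6|.
∫[0,4] (u^2 + 7*u + 6) du = 304/3.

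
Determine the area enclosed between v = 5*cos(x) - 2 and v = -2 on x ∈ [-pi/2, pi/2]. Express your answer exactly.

10

On [-pi/2, pi/2], (5*cos(x) - 2) - (-2) = 5*cos(x) is ≥ 0 throughout, so the area is a single integral of |5*cos(x)|.
∫[-pi/2,pi/2] (5*cos(x)) dx = 10.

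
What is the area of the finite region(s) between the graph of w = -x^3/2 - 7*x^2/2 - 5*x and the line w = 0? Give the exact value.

The curve meets the x-axis where -x^3/2 - 7*x^2/2 - 5*x = 0, i.e. -x*(x + 2)*(x + 5)/2 = 0, at x = -5, -2, 0.
On [-5, -2] the curve lies below the axis; ∫[-5,-2] (-x^3/2 - 7*x^2/2 - 5*x) dx = -63/8, giving area 63/8.
On [-2, 0] the curve lies above the axis; ∫[-2,0] (-x^3/2 - 7*x^2/2 - 5*x) dx = 8/3, giving area 8/3.
Total area = 63/8 + 8/3 = 253/24.

253/24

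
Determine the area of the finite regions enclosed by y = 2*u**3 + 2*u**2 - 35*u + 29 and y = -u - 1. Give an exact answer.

1136/3

Set the curves equal: 2*u**3 + 2*u**2 - 35*u + 29 = -u - 1, so 2*u**3 + 2*u**2 - 34*u + 30 = 0, which factors as 2*(u - 3)*(u - 1)*(u + 5) = 0. The curves meet at u = -5, 1, 3.
On [-5, 1], y = 2*u**3 + 2*u**2 - 35*u + 29 is on top; that piece has area ∫[-5,1] (2*u**3 + 2*u**2 - 34*u + 30) du = 360.
On [1, 3], y = -u - 1 is on top; that piece has area ∫[1,3] (-(2*u**3 + 2*u**2 - 34*u + 30)) du = 56/3.
Total enclosed area = 360 + 56/3 = 1136/3.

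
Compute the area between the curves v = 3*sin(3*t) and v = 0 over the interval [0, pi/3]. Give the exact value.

2

On [0, pi/3], (3*sin(3*t)) - (0) = 3*sin(3*t) is ≥ 0 throughout, so the area is a single integral of |3*sin(3*t)|.
∫[0,pi/3] (3*sin(3*t)) dt = 2.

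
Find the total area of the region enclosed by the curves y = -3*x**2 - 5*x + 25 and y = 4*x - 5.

343/2

Set the curves equal: -3*x**2 - 5*x + 25 = 4*x - 5, so -3*x**2 - 9*x + 30 = 0, which factors as -3*(x - 2)*(x + 5) = 0. The curves meet at x = -5, 2.
On [-5, 2], y = -3*x**2 - 5*x + 25 is on top; that piece has area ∫[-5,2] (-3*x**2 - 9*x + 30) dx = 343/2.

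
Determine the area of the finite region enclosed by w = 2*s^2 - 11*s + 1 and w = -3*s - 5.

Set the curves equal: 2*s^2 - 11*s + 1 = -3*s - 5, so 2*s^2 - 8*s + 6 = 0, which factors as 2*(s - 3)*(s - 1) = 0. The curves meet at s = 1, 3.
On [1, 3], w = -3*s - 5 is on top; that piece has area ∫[1,3] (-(2*s^2 - 8*s + 6)) ds = 8/3.

8/3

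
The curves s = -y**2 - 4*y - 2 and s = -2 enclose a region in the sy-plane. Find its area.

32/3

Both boundary curves give s as a function of y, so integrate with respect to y. Setting them equal: -y**2 - 4*y = 0, i.e. -y*(y + 4) = 0, so they meet at y = -4, 0.
For y in [-4, 0], s = -y**2 - 4*y - 2 is on the right; area = ∫[-4,0] (-y**2 - 4*y) dy = 32/3.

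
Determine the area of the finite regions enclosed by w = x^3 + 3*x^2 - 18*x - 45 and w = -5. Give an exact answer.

Set the curves equal: x^3 + 3*x^2 - 18*x - 45 = -5, so x^3 + 3*x^2 - 18*x - 40 = 0, which factors as (x - 4)*(x + 2)*(x + 5) = 0. The curves meet at x = -5, -2, 4.
On [-5, -2], w = x^3 + 3*x^2 - 18*x - 45 is on top; that piece has area ∫[-5,-2] (x^3 + 3*x^2 - 18*x - 40) dx = 135/4.
On [-2, 4], w = -5 is on top; that piece has area ∫[-2,4] (-(x^3 + 3*x^2 - 18*x - 40)) dx = 216.
Total enclosed area = 135/4 + 216 = 999/4.

999/4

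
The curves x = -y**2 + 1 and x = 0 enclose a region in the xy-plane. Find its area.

4/3

Both boundary curves give x as a function of y, so integrate with respect to y. Setting them equal: -y**2 + 1 = 0, i.e. -(y - 1)*(y + 1) = 0, so they meet at y = -1, 1.
For y in [-1, 1], x = -y**2 + 1 is on the right; area = ∫[-1,1] (-y**2 + 1) dy = 4/3.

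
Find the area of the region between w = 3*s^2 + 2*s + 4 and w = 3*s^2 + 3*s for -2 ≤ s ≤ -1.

11/2

On [-2, -1], (3*s^2 + 2*s + 4) - (3*s^2 + 3*s) = -s + 4 is ≥ 0 throughout, so the area is a single integral of |-s + 4|.
∫[-2,-1] (-s + 4) ds = 11/2.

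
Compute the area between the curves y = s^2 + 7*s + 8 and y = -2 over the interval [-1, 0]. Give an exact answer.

41/6

On [-1, 0], (s^2 + 7*s + 8) - (-2) = s^2 + 7*s + 10 is ≥ 0 throughout, so the area is a single integral of |s^2 + 7*s + 10|.
∫[-1,0] (s^2 + 7*s + 10) ds = 41/6.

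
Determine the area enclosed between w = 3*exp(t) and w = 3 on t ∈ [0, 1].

On [0, 1], (3*exp(t)) - (3) = 3*exp(t) - 3 is ≥ 0 throughout, so the area is a single integral of |3*exp(t) - 3|.
∫[0,1] (3*exp(t) - 3) dt = -6 + 3*exp(1).

-6 + 3*exp(1)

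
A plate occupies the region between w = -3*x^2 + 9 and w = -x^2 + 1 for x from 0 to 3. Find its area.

46/3

The difference (-3*x^2 + 9) - (-x^2 + 1) = -2*x^2 + 8 changes sign at x = 2 inside [0, 3], so split the integral there.
∫[0,2] (-2*x^2 + 8) dx = 32/3.
∫[2,3] (-2*x^2 + 8) dx = -14/3; the area of that piece is 14/3.
Total area = 32/3 + 14/3 = 46/3.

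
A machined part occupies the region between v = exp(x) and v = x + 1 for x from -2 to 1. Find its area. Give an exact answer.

-3/2 - exp(-2) + exp(1)

On [-2, 1], (exp(x)) - (x + 1) = -x + exp(x) - 1 is ≥ 0 throughout, so the area is a single integral of |-x + exp(x) - 1|.
∫[-2,1] (-x + exp(x) - 1) dx = -3/2 - exp(-2) + exp(1).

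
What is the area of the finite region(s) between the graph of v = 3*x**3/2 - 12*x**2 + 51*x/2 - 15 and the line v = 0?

The curve meets the x-axis where 3*x**3/2 - 12*x**2 + 51*x/2 - 15 = 0, i.e. 3*(x - 5)*(x - 2)*(x - 1)/2 = 0, at x = 1, 2, 5.
On [1, 2] the curve lies above the axis; ∫[1,2] (3*x**3/2 - 12*x**2 + 51*x/2 - 15) dx = 7/8, giving area 7/8.
On [2, 5] the curve lies below the axis; ∫[2,5] (3*x**3/2 - 12*x**2 + 51*x/2 - 15) dx = -135/8, giving area 135/8.
Total area = 7/8 + 135/8 = 71/4.

71/4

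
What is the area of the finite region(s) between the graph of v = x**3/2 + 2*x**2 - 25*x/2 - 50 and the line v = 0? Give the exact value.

The curve meets the x-axis where x**3/2 + 2*x**2 - 25*x/2 - 50 = 0, i.e. (x - 5)*(x + 4)*(x + 5)/2 = 0, at x = -5, -4, 5.
On [-5, -4] the curve lies above the axis; ∫[-5,-4] (x**3/2 + 2*x**2 - 25*x/2 - 50) dx = 19/24, giving area 19/24.
On [-4, 5] the curve lies below the axis; ∫[-4,5] (x**3/2 + 2*x**2 - 25*x/2 - 50) dx = -2673/8, giving area 2673/8.
Total area = 19/24 + 2673/8 = 4019/12.

4019/12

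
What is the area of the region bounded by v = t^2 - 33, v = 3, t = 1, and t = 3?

190/3

On [1, 3], (t^2 - 33) - (3) = t^2 - 36 is ≤ 0 throughout, so the area is a single integral of |t^2 - 36|.
∫[1,3] (t^2 - 36) dt = -190/3; the area of that piece is 190/3.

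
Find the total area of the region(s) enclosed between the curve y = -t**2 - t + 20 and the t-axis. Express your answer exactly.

The curve meets the t-axis where -t**2 - t + 20 = 0, i.e. -(t - 4)*(t + 5) = 0, at t = -5, 4.
On [-5, 4] the curve lies above the axis; ∫[-5,4] (-t**2 - t + 20) dt = 243/2, giving area 243/2.

243/2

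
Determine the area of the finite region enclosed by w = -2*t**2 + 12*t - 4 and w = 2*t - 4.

125/3

Set the curves equal: -2*t**2 + 12*t - 4 = 2*t - 4, so -2*t**2 + 10*t = 0, which factors as -2*t*(t - 5) = 0. The curves meet at t = 0, 5.
On [0, 5], w = -2*t**2 + 12*t - 4 is on top; that piece has area ∫[0,5] (-2*t**2 + 10*t) dt = 125/3.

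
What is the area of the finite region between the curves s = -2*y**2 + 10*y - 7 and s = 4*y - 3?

Both boundary curves give s as a function of y, so integrate with respect to y. Setting them equal: -2*y**2 + 6*y - 4 = 0, i.e. -2*(y - 2)*(y - 1) = 0, so they meet at y = 1, 2.
For y in [1, 2], s = -2*y**2 + 10*y - 7 is on the right; area = ∫[1,2] (-2*y**2 + 6*y - 4) dy = 1/3.

1/3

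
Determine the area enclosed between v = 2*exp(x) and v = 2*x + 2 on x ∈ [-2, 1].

-3 - 2*exp(-2) + 2*exp(1)

On [-2, 1], (2*exp(x)) - (2*x + 2) = -2*x + 2*exp(x) - 2 is ≥ 0 throughout, so the area is a single integral of |-2*x + 2*exp(x) - 2|.
∫[-2,1] (-2*x + 2*exp(x) - 2) dx = -3 - 2*exp(-2) + 2*exp(1).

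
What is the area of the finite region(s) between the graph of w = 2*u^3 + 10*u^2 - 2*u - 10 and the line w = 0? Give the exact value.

296/3

The curve meets the u-axis where 2*u^3 + 10*u^2 - 2*u - 10 = 0, i.e. 2*(u - 1)*(u + 1)*(u + 5) = 0, at u = -5, -1, 1.
On [-5, -1] the curve lies above the axis; ∫[-5,-1] (2*u^3 + 10*u^2 - 2*u - 10) du = 256/3, giving area 256/3.
On [-1, 1] the curve lies below the axis; ∫[-1,1] (2*u^3 + 10*u^2 - 2*u - 10) du = -40/3, giving area 40/3.
Total area = 256/3 + 40/3 = 296/3.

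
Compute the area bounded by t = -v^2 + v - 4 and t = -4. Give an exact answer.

1/6

Both boundary curves give t as a function of v, so integrate with respect to v. Setting them equal: -v^2 + v = 0, i.e. -v*(v - 1) = 0, so they meet at v = 0, 1.
For v in [0, 1], t = -v^2 + v - 4 is on the right; area = ∫[0,1] (-v^2 + v) dv = 1/6.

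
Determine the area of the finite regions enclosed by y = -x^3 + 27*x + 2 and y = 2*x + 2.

Set the curves equal: -x^3 + 27*x + 2 = 2*x + 2, so -x^3 + 25*x = 0, which factors as -x*(x - 5)*(x + 5) = 0. The curves meet at x = -5, 0, 5.
On [-5, 0], y = 2*x + 2 is on top; that piece has area ∫[-5,0] (-(-x^3 + 25*x)) dx = 625/4.
On [0, 5], y = -x^3 + 27*x + 2 is on top; that piece has area ∫[0,5] (-x^3 + 25*x) dx = 625/4.
Total enclosed area = 625/4 + 625/4 = 625/2.

625/2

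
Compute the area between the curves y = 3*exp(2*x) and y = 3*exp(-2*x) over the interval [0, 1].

On [0, 1], (3*exp(2*x)) - (3*exp(-2*x)) = 3*exp(2*x) - 3*exp(-2*x) is ≥ 0 throughout, so the area is a single integral of |3*exp(2*x) - 3*exp(-2*x)|.
∫[0,1] (3*exp(2*x) - 3*exp(-2*x)) dx = -3 + 3*exp(-2)/2 + 3*exp(2)/2.

-3 + 3*exp(-2)/2 + 3*exp(2)/2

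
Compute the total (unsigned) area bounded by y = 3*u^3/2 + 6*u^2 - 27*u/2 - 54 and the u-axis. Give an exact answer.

1741/8

The curve meets the u-axis where 3*u^3/2 + 6*u^2 - 27*u/2 - 54 = 0, i.e. 3*(u - 3)*(u + 3)*(u + 4)/2 = 0, at u = -4, -3, 3.
On [-4, -3] the curve lies above the axis; ∫[-4,-3] (3*u^3/2 + 6*u^2 - 27*u/2 - 54) du = 13/8, giving area 13/8.
On [-3, 3] the curve lies below the axis; ∫[-3,3] (3*u^3/2 + 6*u^2 - 27*u/2 - 54) du = -216, giving area 216.
Total area = 13/8 + 216 = 1741/8.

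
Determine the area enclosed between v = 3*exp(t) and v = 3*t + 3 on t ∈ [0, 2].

-15 + 3*exp(2)

On [0, 2], (3*exp(t)) - (3*t + 3) = -3*t + 3*exp(t) - 3 is ≥ 0 throughout, so the area is a single integral of |-3*t + 3*exp(t) - 3|.
∫[0,2] (-3*t + 3*exp(t) - 3) dt = -15 + 3*exp(2).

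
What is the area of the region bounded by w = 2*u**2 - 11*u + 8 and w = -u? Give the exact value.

9

Set the curves equal: 2*u**2 - 11*u + 8 = -u, so 2*u**2 - 10*u + 8 = 0, which factors as 2*(u - 4)*(u - 1) = 0. The curves meet at u = 1, 4.
On [1, 4], w = -u is on top; that piece has area ∫[1,4] (-(2*u**2 - 10*u + 8)) du = 9.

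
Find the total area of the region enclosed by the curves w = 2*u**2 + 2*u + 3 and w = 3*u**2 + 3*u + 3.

Set the curves equal: 2*u**2 + 2*u + 3 = 3*u**2 + 3*u + 3, so -u**2 - u = 0, which factors as -u*(u + 1) = 0. The curves meet at u = -1, 0.
On [-1, 0], w = 2*u**2 + 2*u + 3 is on top; that piece has area ∫[-1,0] (-u**2 - u) du = 1/6.

1/6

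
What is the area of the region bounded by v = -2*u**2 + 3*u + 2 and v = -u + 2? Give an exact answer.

8/3

Set the curves equal: -2*u**2 + 3*u + 2 = -u + 2, so -2*u**2 + 4*u = 0, which factors as -2*u*(u - 2) = 0. The curves meet at u = 0, 2.
On [0, 2], v = -2*u**2 + 3*u + 2 is on top; that piece has area ∫[0,2] (-2*u**2 + 4*u) du = 8/3.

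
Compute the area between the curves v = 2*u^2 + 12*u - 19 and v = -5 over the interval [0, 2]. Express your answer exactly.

The difference (2*u^2 + 12*u - 19) - (-5) = 2*u^2 + 12*u - 14 changes sign at u = 1 inside [0, 2], so split the integral there.
∫[0,1] (2*u^2 + 12*u - 14) du = -22/3; the area of that piece is 22/3.
∫[1,2] (2*u^2 + 12*u - 14) du = 26/3.
Total area = 22/3 + 26/3 = 16.

16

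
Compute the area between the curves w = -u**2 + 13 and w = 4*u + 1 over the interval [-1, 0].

41/3

On [-1, 0], (-u**2 + 13) - (4*u + 1) = -u**2 - 4*u + 12 is ≥ 0 throughout, so the area is a single integral of |-u**2 - 4*u + 12|.
∫[-1,0] (-u**2 - 4*u + 12) du = 41/3.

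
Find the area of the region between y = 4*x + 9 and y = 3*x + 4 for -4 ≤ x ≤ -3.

On [-4, -3], (4*x + 9) - (3*x + 4) = x + 5 is ≥ 0 throughout, so the area is a single integral of |x + 5|.
∫[-4,-3] (x + 5) dx = 3/2.

3/2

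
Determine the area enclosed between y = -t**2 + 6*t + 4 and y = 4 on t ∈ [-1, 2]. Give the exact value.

The difference (-t**2 + 6*t + 4) - (4) = -t**2 + 6*t changes sign at t = 0 inside [-1, 2], so split the integral there.
∫[-1,0] (-t**2 + 6*t) dt = -10/3; the area of that piece is 10/3.
∫[0,2] (-t**2 + 6*t) dt = 28/3.
Total area = 10/3 + 28/3 = 38/3.

38/3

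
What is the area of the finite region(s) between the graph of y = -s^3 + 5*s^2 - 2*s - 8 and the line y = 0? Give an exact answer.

253/12

The curve meets the s-axis where -s^3 + 5*s^2 - 2*s - 8 = 0, i.e. -(s - 4)*(s - 2)*(s + 1) = 0, at s = -1, 2, 4.
On [-1, 2] the curve lies below the axis; ∫[-1,2] (-s^3 + 5*s^2 - 2*s - 8) ds = -63/4, giving area 63/4.
On [2, 4] the curve lies above the axis; ∫[2,4] (-s^3 + 5*s^2 - 2*s - 8) ds = 16/3, giving area 16/3.
Total area = 63/4 + 16/3 = 253/12.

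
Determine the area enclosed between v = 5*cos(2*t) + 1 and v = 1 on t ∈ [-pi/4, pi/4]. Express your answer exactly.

5

On [-pi/4, pi/4], (5*cos(2*t) + 1) - (1) = 5*cos(2*t) is ≥ 0 throughout, so the area is a single integral of |5*cos(2*t)|.
∫[-pi/4,pi/4] (5*cos(2*t)) dt = 5.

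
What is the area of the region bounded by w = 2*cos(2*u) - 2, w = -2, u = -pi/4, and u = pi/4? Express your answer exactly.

2

On [-pi/4, pi/4], (2*cos(2*u) - 2) - (-2) = 2*cos(2*u) is ≥ 0 throughout, so the area is a single integral of |2*cos(2*u)|.
∫[-pi/4,pi/4] (2*cos(2*u)) du = 2.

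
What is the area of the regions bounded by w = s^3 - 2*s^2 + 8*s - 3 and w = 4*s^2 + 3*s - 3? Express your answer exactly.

131/4

Set the curves equal: s^3 - 2*s^2 + 8*s - 3 = 4*s^2 + 3*s - 3, so s^3 - 6*s^2 + 5*s = 0, which factors as s*(s - 5)*(s - 1) = 0. The curves meet at s = 0, 1, 5.
On [0, 1], w = s^3 - 2*s^2 + 8*s - 3 is on top; that piece has area ∫[0,1] (s^3 - 6*s^2 + 5*s) ds = 3/4.
On [1, 5], w = 4*s^2 + 3*s - 3 is on top; that piece has area ∫[1,5] (-(s^3 - 6*s^2 + 5*s)) ds = 32.
Total enclosed area = 3/4 + 32 = 131/4.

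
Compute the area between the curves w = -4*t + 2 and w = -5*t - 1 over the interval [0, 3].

27/2

On [0, 3], (-4*t + 2) - (-5*t - 1) = t + 3 is ≥ 0 throughout, so the area is a single integral of |t + 3|.
∫[0,3] (t + 3) dt = 27/2.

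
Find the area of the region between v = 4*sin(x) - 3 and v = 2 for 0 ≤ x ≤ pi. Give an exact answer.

On [0, pi], (4*sin(x) - 3) - (2) = 4*sin(x) - 5 is ≤ 0 throughout, so the area is a single integral of |4*sin(x) - 5|.
∫[0,pi] (4*sin(x) - 5) dx = 8 - 5*pi; the area of that piece is -8 + 5*pi.

-8 + 5*pi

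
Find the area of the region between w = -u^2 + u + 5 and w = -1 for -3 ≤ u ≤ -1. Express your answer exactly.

The difference (-u^2 + u + 5) - (-1) = -u^2 + u + 6 changes sign at u = -2 inside [-3, -1], so split the integral there.
∫[-3,-2] (-u^2 + u + 6) du = -17/6; the area of that piece is 17/6.
∫[-2,-1] (-u^2 + u + 6) du = 13/6.
Total area = 17/6 + 13/6 = 5.

5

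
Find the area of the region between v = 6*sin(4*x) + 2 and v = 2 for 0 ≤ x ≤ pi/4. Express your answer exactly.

On [0, pi/4], (6*sin(4*x) + 2) - (2) = 6*sin(4*x) is ≥ 0 throughout, so the area is a single integral of |6*sin(4*x)|.
∫[0,pi/4] (6*sin(4*x)) dx = 3.

3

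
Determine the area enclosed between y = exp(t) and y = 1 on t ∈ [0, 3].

On [0, 3], (exp(t)) - (1) = exp(t) - 1 is ≥ 0 throughout, so the area is a single integral of |exp(t) - 1|.
∫[0,3] (exp(t) - 1) dt = -4 + exp(3).

-4 + exp(3)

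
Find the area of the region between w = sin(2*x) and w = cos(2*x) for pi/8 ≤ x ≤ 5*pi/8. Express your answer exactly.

On [pi/8, 5*pi/8], (sin(2*x)) - (cos(2*x)) = sin(2*x) - cos(2*x) is ≥ 0 throughout, so the area is a single integral of |sin(2*x) - cos(2*x)|.
∫[pi/8,5*pi/8] (sin(2*x) - cos(2*x)) dx = sqrt(2).

sqrt(2)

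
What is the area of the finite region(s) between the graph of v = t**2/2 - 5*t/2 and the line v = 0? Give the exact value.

The curve meets the t-axis where t**2/2 - 5*t/2 = 0, i.e. t*(t - 5)/2 = 0, at t = 0, 5.
On [0, 5] the curve lies below the axis; ∫[0,5] (t**2/2 - 5*t/2) dt = -125/12, giving area 125/12.

125/12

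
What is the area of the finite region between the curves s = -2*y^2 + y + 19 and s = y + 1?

72

Both boundary curves give s as a function of y, so integrate with respect to y. Setting them equal: -2*y^2 + 18 = 0, i.e. -2*(y - 3)*(y + 3) = 0, so they meet at y = -3, 3.
For y in [-3, 3], s = -2*y^2 + y + 19 is on the right; area = ∫[-3,3] (-2*y^2 + 18) dy = 72.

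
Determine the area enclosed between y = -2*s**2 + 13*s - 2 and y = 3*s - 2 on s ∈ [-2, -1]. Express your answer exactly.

On [-2, -1], (-2*s**2 + 13*s - 2) - (3*s - 2) = -2*s**2 + 10*s is ≤ 0 throughout, so the area is a single integral of |-2*s**2 + 10*s|.
∫[-2,-1] (-2*s**2 + 10*s) ds = -59/3; the area of that piece is 59/3.

59/3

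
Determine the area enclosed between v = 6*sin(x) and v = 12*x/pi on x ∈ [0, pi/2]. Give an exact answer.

On [0, pi/2], (6*sin(x)) - (12*x/pi) = -12*x/pi + 6*sin(x) is ≥ 0 throughout, so the area is a single integral of |-12*x/pi + 6*sin(x)|.
∫[0,pi/2] (-12*x/pi + 6*sin(x)) dx = 6 - 3*pi/2.

6 - 3*pi/2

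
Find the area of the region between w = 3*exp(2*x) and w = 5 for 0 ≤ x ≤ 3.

The difference (3*exp(2*x)) - (5) = 3*exp(2*x) - 5 changes sign at x = -log(3)/2 + log(5)/2 inside [0, 3], so split the integral there.
∫[0,-log(3)/2 + log(5)/2] (3*exp(2*x) - 5) dx = log(9*sqrt(15)/125) + 1; the area of that piece is -1 + log(25*sqrt(15)/27).
∫[-log(3)/2 + log(5)/2,3] (3*exp(2*x) - 5) dx = -35/2 - 5*log(3)/2 + 5*log(5)/2 + 3*exp(6)/2.
Total area = (-1 + log(25*sqrt(15)/27)) + (-35/2 - 5*log(3)/2 + 5*log(5)/2 + 3*exp(6)/2) = -37/2 - 11*log(3)/2 + log(15)/2 + 9*log(5)/2 + 3*exp(6)/2.

-37/2 - 11*log(3)/2 + log(15)/2 + 9*log(5)/2 + 3*exp(6)/2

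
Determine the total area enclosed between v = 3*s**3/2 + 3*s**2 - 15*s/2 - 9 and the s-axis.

253/8

The curve meets the s-axis where 3*s**3/2 + 3*s**2 - 15*s/2 - 9 = 0, i.e. 3*(s - 2)*(s + 1)*(s + 3)/2 = 0, at s = -3, -1, 2.
On [-3, -1] the curve lies above the axis; ∫[-3,-1] (3*s**3/2 + 3*s**2 - 15*s/2 - 9) ds = 8, giving area 8.
On [-1, 2] the curve lies below the axis; ∫[-1,2] (3*s**3/2 + 3*s**2 - 15*s/2 - 9) ds = -189/8, giving area 189/8.
Total area = 8 + 189/8 = 253/8.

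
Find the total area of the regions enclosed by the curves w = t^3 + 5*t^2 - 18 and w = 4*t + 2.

937/12

Set the curves equal: t^3 + 5*t^2 - 18 = 4*t + 2, so t^3 + 5*t^2 - 4*t - 20 = 0, which factors as (t - 2)*(t + 2)*(t + 5) = 0. The curves meet at t = -5, -2, 2.
On [-5, -2], w = t^3 + 5*t^2 - 18 is on top; that piece has area ∫[-5,-2] (t^3 + 5*t^2 - 4*t - 20) dt = 99/4.
On [-2, 2], w = 4*t + 2 is on top; that piece has area ∫[-2,2] (-(t^3 + 5*t^2 - 4*t - 20)) dt = 160/3.
Total enclosed area = 99/4 + 160/3 = 937/12.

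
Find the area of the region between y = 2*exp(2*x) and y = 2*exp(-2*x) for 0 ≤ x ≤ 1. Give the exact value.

On [0, 1], (2*exp(2*x)) - (2*exp(-2*x)) = 2*exp(2*x) - 2*exp(-2*x) is ≥ 0 throughout, so the area is a single integral of |2*exp(2*x) - 2*exp(-2*x)|.
∫[0,1] (2*exp(2*x) - 2*exp(-2*x)) dx = -2 + exp(-2) + exp(2).

-2 + exp(-2) + exp(2)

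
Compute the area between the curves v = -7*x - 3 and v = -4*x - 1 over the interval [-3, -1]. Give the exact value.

8

On [-3, -1], (-7*x - 3) - (-4*x - 1) = -3*x - 2 is ≥ 0 throughout, so the area is a single integral of |-3*x - 2|.
∫[-3,-1] (-3*x - 2) dx = 8.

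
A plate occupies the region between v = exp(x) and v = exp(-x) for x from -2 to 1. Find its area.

The difference (exp(x)) - (exp(-x)) = exp(x) - exp(-x) changes sign at x = 0 inside [-2, 1], so split the integral there.
∫[-2,0] (exp(x) - exp(-x)) dx = -exp(2) - exp(-2) + 2; the area of that piece is -2 + exp(-2) + exp(2).
∫[0,1] (exp(x) - exp(-x)) dx = -2 + exp(-1) + exp(1).
Total area = (-2 + exp(-2) + exp(2)) + (-2 + exp(-1) + exp(1)) = -4 + exp(-2) + exp(-1) + exp(1) + exp(2).

-4 + exp(-2) + exp(-1) + exp(1) + exp(2)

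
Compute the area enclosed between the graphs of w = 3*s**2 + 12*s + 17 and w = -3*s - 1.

Set the curves equal: 3*s**2 + 12*s + 17 = -3*s - 1, so 3*s**2 + 15*s + 18 = 0, which factors as 3*(s + 2)*(s + 3) = 0. The curves meet at s = -3, -2.
On [-3, -2], w = -3*s - 1 is on top; that piece has area ∫[-3,-2] (-(3*s**2 + 15*s + 18)) ds = 1/2.

1/2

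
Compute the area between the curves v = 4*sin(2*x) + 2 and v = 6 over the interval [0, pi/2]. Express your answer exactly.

On [0, pi/2], (4*sin(2*x) + 2) - (6) = 4*sin(2*x) - 4 is ≤ 0 throughout, so the area is a single integral of |4*sin(2*x) - 4|.
∫[0,pi/2] (4*sin(2*x) - 4) dx = 4 - 2*pi; the area of that piece is -4 + 2*pi.

-4 + 2*pi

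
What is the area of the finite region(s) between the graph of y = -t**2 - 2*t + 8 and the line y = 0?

36

The curve meets the t-axis where -t**2 - 2*t + 8 = 0, i.e. -(t - 2)*(t + 4) = 0, at t = -4, 2.
On [-4, 2] the curve lies above the axis; ∫[-4,2] (-t**2 - 2*t + 8) dt = 36, giving area 36.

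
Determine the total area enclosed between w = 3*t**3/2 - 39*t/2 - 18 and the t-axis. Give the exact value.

1221/8

The curve meets the t-axis where 3*t**3/2 - 39*t/2 - 18 = 0, i.e. 3*(t - 4)*(t + 1)*(t + 3)/2 = 0, at t = -3, -1, 4.
On [-3, -1] the curve lies above the axis; ∫[-3,-1] (3*t**3/2 - 39*t/2 - 18) dt = 12, giving area 12.
On [-1, 4] the curve lies below the axis; ∫[-1,4] (3*t**3/2 - 39*t/2 - 18) dt = -1125/8, giving area 1125/8.
Total area = 12 + 1125/8 = 1221/8.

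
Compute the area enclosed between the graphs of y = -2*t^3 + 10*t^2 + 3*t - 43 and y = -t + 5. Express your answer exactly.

Set the curves equal: -2*t^3 + 10*t^2 + 3*t - 43 = -t + 5, so -2*t^3 + 10*t^2 + 4*t - 48 = 0, which factors as -2*(t - 4)*(t - 3)*(t + 2) = 0. The curves meet at t = -2, 3, 4.
On [-2, 3], y = -t + 5 is on top; that piece has area ∫[-2,3] (-(-2*t^3 + 10*t^2 + 4*t - 48)) dt = 875/6.
On [3, 4], y = -2*t^3 + 10*t^2 + 3*t - 43 is on top; that piece has area ∫[3,4] (-2*t^3 + 10*t^2 + 4*t - 48) dt = 11/6.
Total enclosed area = 875/6 + 11/6 = 443/3.

443/3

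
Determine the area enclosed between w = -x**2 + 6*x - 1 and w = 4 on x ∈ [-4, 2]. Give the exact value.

The difference (-x**2 + 6*x - 1) - (4) = -x**2 + 6*x - 5 changes sign at x = 1 inside [-4, 2], so split the integral there.
∫[-4,1] (-x**2 + 6*x - 5) dx = -275/3; the area of that piece is 275/3.
∫[1,2] (-x**2 + 6*x - 5) dx = 5/3.
Total area = 275/3 + 5/3 = 280/3.

280/3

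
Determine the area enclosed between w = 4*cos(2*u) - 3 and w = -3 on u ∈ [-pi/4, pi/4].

On [-pi/4, pi/4], (4*cos(2*u) - 3) - (-3) = 4*cos(2*u) is ≥ 0 throughout, so the area is a single integral of |4*cos(2*u)|.
∫[-pi/4,pi/4] (4*cos(2*u)) du = 4.

4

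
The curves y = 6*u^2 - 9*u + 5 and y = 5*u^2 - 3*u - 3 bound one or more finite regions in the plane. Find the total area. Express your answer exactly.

4/3

Set the curves equal: 6*u^2 - 9*u + 5 = 5*u^2 - 3*u - 3, so u^2 - 6*u + 8 = 0, which factors as (u - 4)*(u - 2) = 0. The curves meet at u = 2, 4.
On [2, 4], y = 5*u^2 - 3*u - 3 is on top; that piece has area ∫[2,4] (-(u^2 - 6*u + 8)) du = 4/3.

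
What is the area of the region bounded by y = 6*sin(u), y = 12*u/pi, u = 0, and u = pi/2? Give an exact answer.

6 - 3*pi/2

On [0, pi/2], (6*sin(u)) - (12*u/pi) = -12*u/pi + 6*sin(u) is ≥ 0 throughout, so the area is a single integral of |-12*u/pi + 6*sin(u)|.
∫[0,pi/2] (-12*u/pi + 6*sin(u)) du = 6 - 3*pi/2.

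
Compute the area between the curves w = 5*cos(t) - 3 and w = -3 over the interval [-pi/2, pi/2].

10

On [-pi/2, pi/2], (5*cos(t) - 3) - (-3) = 5*cos(t) is ≥ 0 throughout, so the area is a single integral of |5*cos(t)|.
∫[-pi/2,pi/2] (5*cos(t)) dt = 10.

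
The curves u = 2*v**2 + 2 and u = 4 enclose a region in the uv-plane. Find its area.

Both boundary curves give u as a function of v, so integrate with respect to v. Setting them equal: 2*v**2 - 2 = 0, i.e. 2*(v - 1)*(v + 1) = 0, so they meet at v = -1, 1.
For v in [-1, 1], u = 2*v**2 + 2 is on the left; area = ∫[-1,1] (-(2*v**2 - 2)) dv = 8/3.

8/3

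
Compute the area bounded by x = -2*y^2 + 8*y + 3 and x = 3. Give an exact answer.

64/3

Both boundary curves give x as a function of y, so integrate with respect to y. Setting them equal: -2*y^2 + 8*y = 0, i.e. -2*y*(y - 4) = 0, so they meet at y = 0, 4.
For y in [0, 4], x = -2*y^2 + 8*y + 3 is on the right; area = ∫[0,4] (-2*y^2 + 8*y) dy = 64/3.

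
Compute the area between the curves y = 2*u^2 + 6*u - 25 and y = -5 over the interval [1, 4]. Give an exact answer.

The difference (2*u^2 + 6*u - 25) - (-5) = 2*u^2 + 6*u - 20 changes sign at u = 2 inside [1, 4], so split the integral there.
∫[1,2] (2*u^2 + 6*u - 20) du = -19/3; the area of that piece is 19/3.
∫[2,4] (2*u^2 + 6*u - 20) du = 100/3.
Total area = 19/3 + 100/3 = 119/3.

119/3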